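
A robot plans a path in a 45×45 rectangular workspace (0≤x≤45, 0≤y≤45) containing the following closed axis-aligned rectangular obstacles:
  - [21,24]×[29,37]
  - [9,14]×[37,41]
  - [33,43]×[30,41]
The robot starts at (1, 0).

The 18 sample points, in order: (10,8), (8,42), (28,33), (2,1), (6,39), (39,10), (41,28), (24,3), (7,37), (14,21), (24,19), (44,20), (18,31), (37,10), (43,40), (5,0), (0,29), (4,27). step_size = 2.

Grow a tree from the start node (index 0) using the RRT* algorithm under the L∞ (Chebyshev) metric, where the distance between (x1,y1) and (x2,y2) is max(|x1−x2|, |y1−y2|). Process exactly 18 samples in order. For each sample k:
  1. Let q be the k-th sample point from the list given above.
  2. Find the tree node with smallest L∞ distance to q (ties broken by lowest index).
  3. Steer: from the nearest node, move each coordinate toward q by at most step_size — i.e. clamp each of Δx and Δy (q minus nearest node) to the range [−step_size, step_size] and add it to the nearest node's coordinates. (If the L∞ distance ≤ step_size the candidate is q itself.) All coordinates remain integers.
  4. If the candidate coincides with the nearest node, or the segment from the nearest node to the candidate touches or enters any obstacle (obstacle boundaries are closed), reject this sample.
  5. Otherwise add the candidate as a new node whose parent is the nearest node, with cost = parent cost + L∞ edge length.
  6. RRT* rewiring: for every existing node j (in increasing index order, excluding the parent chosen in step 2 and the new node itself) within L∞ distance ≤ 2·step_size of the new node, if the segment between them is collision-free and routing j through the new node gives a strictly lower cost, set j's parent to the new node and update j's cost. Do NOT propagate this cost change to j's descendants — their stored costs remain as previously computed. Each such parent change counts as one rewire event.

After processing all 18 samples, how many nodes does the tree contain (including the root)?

Node count: 19

1. q=(10,8) nearest=0 d=9 new=(3,2) → add node 1 parent=0 cost=2
2. q=(8,42) nearest=1 d=40 new=(5,4) → add node 2 parent=1 cost=4
3. q=(28,33) nearest=2 d=29 new=(7,6) → add node 3 parent=2 cost=6
4. q=(2,1) nearest=0 d=1 new=(2,1) → add node 4 parent=0 cost=1
5. q=(6,39) nearest=3 d=33 new=(6,8) → add node 5 parent=3 cost=8
6. q=(39,10) nearest=3 d=32 new=(9,8) → add node 6 parent=3 cost=8
7. q=(41,28) nearest=6 d=32 new=(11,10) → add node 7 parent=6 cost=10
8. q=(24,3) nearest=7 d=13 new=(13,8) → add node 8 parent=7 cost=12
9. q=(7,37) nearest=7 d=27 new=(9,12) → add node 9 parent=7 cost=12
10. q=(14,21) nearest=9 d=9 new=(11,14) → add node 10 parent=9 cost=14
11. q=(24,19) nearest=8 d=11 new=(15,10) → add node 11 parent=8 cost=14
12. q=(44,20) nearest=11 d=29 new=(17,12) → add node 12 parent=11 cost=16
13. q=(18,31) nearest=10 d=17 new=(13,16) → add node 13 parent=10 cost=16
14. q=(37,10) nearest=12 d=20 new=(19,10) → add node 14 parent=12 cost=18
15. q=(43,40) nearest=12 d=28 new=(19,14) → add node 15 parent=12 cost=18
16. q=(5,0) nearest=1 d=2 new=(5,0) → add node 16 parent=1 cost=4
17. q=(0,29) nearest=13 d=13 new=(11,18) → add node 17 parent=13 cost=18
18. q=(4,27) nearest=17 d=9 new=(9,20) → add node 18 parent=17 cost=20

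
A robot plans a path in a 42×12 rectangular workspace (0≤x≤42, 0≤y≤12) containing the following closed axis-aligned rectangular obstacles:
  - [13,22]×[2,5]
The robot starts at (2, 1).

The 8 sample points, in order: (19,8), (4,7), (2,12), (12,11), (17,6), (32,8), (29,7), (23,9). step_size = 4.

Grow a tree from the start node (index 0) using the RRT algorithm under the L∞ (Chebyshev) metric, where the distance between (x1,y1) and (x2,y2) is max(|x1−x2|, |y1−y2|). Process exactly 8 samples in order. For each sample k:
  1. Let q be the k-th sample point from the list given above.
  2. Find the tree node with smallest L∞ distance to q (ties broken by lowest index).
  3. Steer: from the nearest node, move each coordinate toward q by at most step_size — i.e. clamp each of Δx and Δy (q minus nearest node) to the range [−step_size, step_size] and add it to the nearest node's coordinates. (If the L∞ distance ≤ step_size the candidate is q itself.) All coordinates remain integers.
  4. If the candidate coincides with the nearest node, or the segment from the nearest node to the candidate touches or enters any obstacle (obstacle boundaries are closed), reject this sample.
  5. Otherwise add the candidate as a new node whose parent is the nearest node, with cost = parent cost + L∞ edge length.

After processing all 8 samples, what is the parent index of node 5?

1. q=(19,8) nearest=0 d=17 new=(6,5) → add node 1 parent=0 cost=4
2. q=(4,7) nearest=1 d=2 new=(4,7) → add node 2 parent=1 cost=6
3. q=(2,12) nearest=2 d=5 new=(2,11) → add node 3 parent=2 cost=10
4. q=(12,11) nearest=1 d=6 new=(10,9) → add node 4 parent=1 cost=8
5. q=(17,6) nearest=4 d=7 new=(14,6) → add node 5 parent=4 cost=12
6. q=(32,8) nearest=5 d=18 new=(18,8) → add node 6 parent=5 cost=16
7. q=(29,7) nearest=6 d=11 new=(22,7) → add node 7 parent=6 cost=20
8. q=(23,9) nearest=7 d=2 new=(23,9) → add node 8 parent=7 cost=22

Parent of node 5: 4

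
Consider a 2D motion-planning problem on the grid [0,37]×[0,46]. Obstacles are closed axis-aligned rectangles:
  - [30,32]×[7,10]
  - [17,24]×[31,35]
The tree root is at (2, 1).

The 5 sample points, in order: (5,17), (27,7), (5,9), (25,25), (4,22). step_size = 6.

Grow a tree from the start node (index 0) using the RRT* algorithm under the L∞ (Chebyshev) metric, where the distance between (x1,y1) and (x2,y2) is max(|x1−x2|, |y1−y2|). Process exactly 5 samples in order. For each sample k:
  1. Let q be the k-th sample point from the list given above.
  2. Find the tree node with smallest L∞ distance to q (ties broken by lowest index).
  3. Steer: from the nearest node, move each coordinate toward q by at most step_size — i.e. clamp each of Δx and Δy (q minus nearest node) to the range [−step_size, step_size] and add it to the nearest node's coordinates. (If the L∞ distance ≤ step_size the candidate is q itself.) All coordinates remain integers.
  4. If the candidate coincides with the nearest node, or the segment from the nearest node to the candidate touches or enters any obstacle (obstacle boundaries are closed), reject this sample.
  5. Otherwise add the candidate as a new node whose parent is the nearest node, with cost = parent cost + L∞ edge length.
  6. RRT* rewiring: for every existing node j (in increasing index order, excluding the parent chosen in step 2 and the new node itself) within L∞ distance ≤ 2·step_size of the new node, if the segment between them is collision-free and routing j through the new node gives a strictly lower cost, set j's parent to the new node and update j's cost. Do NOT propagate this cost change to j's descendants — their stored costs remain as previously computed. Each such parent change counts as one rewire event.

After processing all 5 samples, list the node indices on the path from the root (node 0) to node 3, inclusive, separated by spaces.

1. q=(5,17) nearest=0 d=16 new=(5,7) → add node 1 parent=0 cost=6
2. q=(27,7) nearest=1 d=22 new=(11,7) → add node 2 parent=1 cost=12
3. q=(5,9) nearest=1 d=2 new=(5,9) → add node 3 parent=1 cost=8
4. q=(25,25) nearest=2 d=18 new=(17,13) → add node 4 parent=2 cost=18
5. q=(4,22) nearest=3 d=13 new=(4,15) → add node 5 parent=3 cost=14

Path: 0 1 3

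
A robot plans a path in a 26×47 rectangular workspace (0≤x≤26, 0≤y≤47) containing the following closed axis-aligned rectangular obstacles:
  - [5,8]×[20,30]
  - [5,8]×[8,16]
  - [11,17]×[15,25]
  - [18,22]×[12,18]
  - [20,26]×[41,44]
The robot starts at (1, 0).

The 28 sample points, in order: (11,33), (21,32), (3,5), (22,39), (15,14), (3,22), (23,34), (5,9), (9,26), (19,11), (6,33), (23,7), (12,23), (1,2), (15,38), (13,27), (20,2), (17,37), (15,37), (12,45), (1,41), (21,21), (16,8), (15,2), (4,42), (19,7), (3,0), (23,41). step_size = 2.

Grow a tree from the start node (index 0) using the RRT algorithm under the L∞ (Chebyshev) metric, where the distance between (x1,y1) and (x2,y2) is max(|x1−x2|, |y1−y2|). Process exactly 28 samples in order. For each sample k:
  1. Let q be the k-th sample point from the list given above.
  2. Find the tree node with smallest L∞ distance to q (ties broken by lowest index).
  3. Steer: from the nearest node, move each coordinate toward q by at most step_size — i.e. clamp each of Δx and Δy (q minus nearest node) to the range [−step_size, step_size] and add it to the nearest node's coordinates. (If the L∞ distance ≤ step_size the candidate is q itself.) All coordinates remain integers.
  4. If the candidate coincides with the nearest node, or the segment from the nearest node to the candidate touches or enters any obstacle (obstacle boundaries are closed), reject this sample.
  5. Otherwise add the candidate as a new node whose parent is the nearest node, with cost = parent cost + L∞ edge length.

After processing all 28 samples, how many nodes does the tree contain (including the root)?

1. q=(11,33) nearest=0 d=33 new=(3,2) → add node 1 parent=0 cost=2
2. q=(21,32) nearest=1 d=30 new=(5,4) → add node 2 parent=1 cost=4
3. q=(3,5) nearest=2 d=2 new=(3,5) → add node 3 parent=2 cost=6
4. q=(22,39) nearest=3 d=34 new=(5,7) → add node 4 parent=3 cost=8
5. q=(15,14) nearest=2 d=10 new=(7,6) → add node 5 parent=2 cost=6
6. q=(3,22) nearest=4 d=15 new=(3,9) → add node 6 parent=4 cost=10
7. q=(23,34) nearest=6 d=25 new=(5,11) → blocked by [5,8]×[8,16], reject
8. q=(5,9) nearest=4 d=2 new=(5,9) → blocked by [5,8]×[8,16], reject
9. q=(9,26) nearest=6 d=17 new=(5,11) → blocked by [5,8]×[8,16], reject
10. q=(19,11) nearest=5 d=12 new=(9,8) → add node 7 parent=5 cost=8
11. q=(6,33) nearest=6 d=24 new=(5,11) → blocked by [5,8]×[8,16], reject
12. q=(23,7) nearest=7 d=14 new=(11,7) → add node 8 parent=7 cost=10
13. q=(12,23) nearest=6 d=14 new=(5,11) → blocked by [5,8]×[8,16], reject
14. q=(1,2) nearest=0 d=2 new=(1,2) → add node 9 parent=0 cost=2
15. q=(15,38) nearest=6 d=29 new=(5,11) → blocked by [5,8]×[8,16], reject
16. q=(13,27) nearest=6 d=18 new=(5,11) → blocked by [5,8]×[8,16], reject
17. q=(20,2) nearest=8 d=9 new=(13,5) → add node 10 parent=8 cost=12
18. q=(17,37) nearest=6 d=28 new=(5,11) → blocked by [5,8]×[8,16], reject
19. q=(15,37) nearest=6 d=28 new=(5,11) → blocked by [5,8]×[8,16], reject
20. q=(12,45) nearest=6 d=36 new=(5,11) → blocked by [5,8]×[8,16], reject
21. q=(1,41) nearest=6 d=32 new=(1,11) → add node 11 parent=6 cost=12
22. q=(21,21) nearest=7 d=13 new=(11,10) → add node 12 parent=7 cost=10
23. q=(16,8) nearest=10 d=3 new=(15,7) → add node 13 parent=10 cost=14
24. q=(15,2) nearest=10 d=3 new=(15,3) → add node 14 parent=10 cost=14
25. q=(4,42) nearest=11 d=31 new=(3,13) → add node 15 parent=11 cost=14
26. q=(19,7) nearest=13 d=4 new=(17,7) → add node 16 parent=13 cost=16
27. q=(3,0) nearest=0 d=2 new=(3,0) → add node 17 parent=0 cost=2
28. q=(23,41) nearest=15 d=28 new=(5,15) → blocked by [5,8]×[8,16], reject

Node count: 18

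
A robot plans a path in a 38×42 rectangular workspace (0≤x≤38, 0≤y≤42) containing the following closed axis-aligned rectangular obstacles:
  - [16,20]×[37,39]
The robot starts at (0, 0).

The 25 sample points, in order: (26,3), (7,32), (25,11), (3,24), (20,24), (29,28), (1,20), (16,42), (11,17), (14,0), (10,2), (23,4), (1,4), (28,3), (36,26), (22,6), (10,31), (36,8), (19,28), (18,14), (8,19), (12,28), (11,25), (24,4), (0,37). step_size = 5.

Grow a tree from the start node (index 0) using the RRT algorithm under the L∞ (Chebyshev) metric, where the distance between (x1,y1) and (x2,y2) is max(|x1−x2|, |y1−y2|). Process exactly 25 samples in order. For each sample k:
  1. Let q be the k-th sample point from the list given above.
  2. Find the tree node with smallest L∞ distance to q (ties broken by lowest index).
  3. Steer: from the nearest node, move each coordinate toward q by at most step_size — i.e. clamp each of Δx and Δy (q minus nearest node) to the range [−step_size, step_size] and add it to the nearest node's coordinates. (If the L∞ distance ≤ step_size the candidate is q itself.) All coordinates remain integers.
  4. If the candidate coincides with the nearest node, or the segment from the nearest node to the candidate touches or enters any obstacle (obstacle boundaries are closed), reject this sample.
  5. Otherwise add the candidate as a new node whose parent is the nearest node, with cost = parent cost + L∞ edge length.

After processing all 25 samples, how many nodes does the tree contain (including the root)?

Node count: 26

1. q=(26,3) nearest=0 d=26 new=(5,3) → add node 1 parent=0 cost=5
2. q=(7,32) nearest=1 d=29 new=(7,8) → add node 2 parent=1 cost=10
3. q=(25,11) nearest=2 d=18 new=(12,11) → add node 3 parent=2 cost=15
4. q=(3,24) nearest=3 d=13 new=(7,16) → add node 4 parent=3 cost=20
5. q=(20,24) nearest=3 d=13 new=(17,16) → add node 5 parent=3 cost=20
6. q=(29,28) nearest=5 d=12 new=(22,21) → add node 6 parent=5 cost=25
7. q=(1,20) nearest=4 d=6 new=(2,20) → add node 7 parent=4 cost=25
8. q=(16,42) nearest=6 d=21 new=(17,26) → add node 8 parent=6 cost=30
9. q=(11,17) nearest=4 d=4 new=(11,17) → add node 9 parent=4 cost=24
10. q=(14,0) nearest=2 d=8 new=(12,3) → add node 10 parent=2 cost=15
11. q=(10,2) nearest=10 d=2 new=(10,2) → add node 11 parent=10 cost=17
12. q=(23,4) nearest=3 d=11 new=(17,6) → add node 12 parent=3 cost=20
13. q=(1,4) nearest=0 d=4 new=(1,4) → add node 13 parent=0 cost=4
14. q=(28,3) nearest=12 d=11 new=(22,3) → add node 14 parent=12 cost=25
15. q=(36,26) nearest=6 d=14 new=(27,26) → add node 15 parent=6 cost=30
16. q=(22,6) nearest=14 d=3 new=(22,6) → add node 16 parent=14 cost=28
17. q=(10,31) nearest=8 d=7 new=(12,31) → add node 17 parent=8 cost=35
18. q=(36,8) nearest=6 d=14 new=(27,16) → add node 18 parent=6 cost=30
19. q=(19,28) nearest=8 d=2 new=(19,28) → add node 19 parent=8 cost=32
20. q=(18,14) nearest=5 d=2 new=(18,14) → add node 20 parent=5 cost=22
21. q=(8,19) nearest=4 d=3 new=(8,19) → add node 21 parent=4 cost=23
22. q=(12,28) nearest=17 d=3 new=(12,28) → add node 22 parent=17 cost=38
23. q=(11,25) nearest=22 d=3 new=(11,25) → add node 23 parent=22 cost=41
24. q=(24,4) nearest=14 d=2 new=(24,4) → add node 24 parent=14 cost=27
25. q=(0,37) nearest=17 d=12 new=(7,36) → add node 25 parent=17 cost=40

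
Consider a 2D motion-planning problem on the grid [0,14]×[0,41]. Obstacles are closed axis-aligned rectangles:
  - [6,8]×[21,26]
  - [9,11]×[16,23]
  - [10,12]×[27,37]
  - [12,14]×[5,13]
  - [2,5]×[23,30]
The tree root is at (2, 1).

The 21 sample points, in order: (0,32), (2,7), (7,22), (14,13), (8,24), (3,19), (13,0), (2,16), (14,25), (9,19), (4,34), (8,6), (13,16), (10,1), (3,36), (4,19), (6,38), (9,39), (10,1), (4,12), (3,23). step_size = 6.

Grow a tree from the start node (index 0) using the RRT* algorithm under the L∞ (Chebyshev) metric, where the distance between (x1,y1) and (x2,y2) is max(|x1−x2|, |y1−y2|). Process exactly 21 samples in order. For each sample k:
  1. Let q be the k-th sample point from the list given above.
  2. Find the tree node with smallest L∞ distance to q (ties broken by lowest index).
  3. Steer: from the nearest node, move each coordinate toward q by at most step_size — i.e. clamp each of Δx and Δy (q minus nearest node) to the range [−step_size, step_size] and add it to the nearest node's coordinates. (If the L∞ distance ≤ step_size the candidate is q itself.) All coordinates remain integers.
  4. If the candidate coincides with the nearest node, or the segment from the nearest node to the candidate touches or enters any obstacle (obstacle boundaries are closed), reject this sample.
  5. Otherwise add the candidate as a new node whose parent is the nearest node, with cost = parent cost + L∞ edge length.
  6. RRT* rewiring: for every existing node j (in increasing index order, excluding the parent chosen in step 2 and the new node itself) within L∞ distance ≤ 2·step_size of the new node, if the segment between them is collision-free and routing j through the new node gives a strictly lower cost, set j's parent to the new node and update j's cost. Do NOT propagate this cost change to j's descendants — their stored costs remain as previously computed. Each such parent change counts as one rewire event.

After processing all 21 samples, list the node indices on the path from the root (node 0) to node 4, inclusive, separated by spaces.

Path: 0 1 3 4

1. q=(0,32) nearest=0 d=31 new=(0,7) → add node 1 parent=0 cost=6
2. q=(2,7) nearest=1 d=2 new=(2,7) → add node 2 parent=1 cost=8
3. q=(7,22) nearest=1 d=15 new=(6,13) → add node 3 parent=1 cost=12
4. q=(14,13) nearest=3 d=8 new=(12,13) → blocked by [12,14]×[5,13], reject
5. q=(8,24) nearest=3 d=11 new=(8,19) → add node 4 parent=3 cost=18
6. q=(3,19) nearest=4 d=5 new=(3,19) → add node 5 parent=4 cost=23
7. q=(13,0) nearest=0 d=11 new=(8,0) → add node 6 parent=0 cost=6
8. q=(2,16) nearest=5 d=3 new=(2,16) → add node 7 parent=5 cost=26
9. q=(14,25) nearest=4 d=6 new=(14,25) → blocked by [9,11]×[16,23], reject
10. q=(9,19) nearest=4 d=1 new=(9,19) → blocked by [9,11]×[16,23], reject
11. q=(4,34) nearest=4 d=15 new=(4,25) → blocked by [6,8]×[21,26], reject
12. q=(8,6) nearest=0 d=6 new=(8,6) → add node 8 parent=0 cost=6; rewire 7→8 (16<26)
13. q=(13,16) nearest=4 d=5 new=(13,16) → blocked by [9,11]×[16,23], reject
14. q=(10,1) nearest=6 d=2 new=(10,1) → add node 9 parent=6 cost=8
15. q=(3,36) nearest=4 d=17 new=(3,25) → blocked by [6,8]×[21,26], reject
16. q=(4,19) nearest=5 d=1 new=(4,19) → add node 10 parent=5 cost=24
17. q=(6,38) nearest=4 d=19 new=(6,25) → blocked by [6,8]×[21,26], reject
18. q=(9,39) nearest=4 d=20 new=(9,25) → add node 11 parent=4 cost=24
19. q=(10,1) nearest=9 d=0 → coincident, reject
20. q=(4,12) nearest=3 d=2 new=(4,12) → add node 12 parent=3 cost=14; rewire 5→12 (21<23); rewire 10→12 (21<24)
21. q=(3,23) nearest=5 d=4 new=(3,23) → blocked by [2,5]×[23,30], reject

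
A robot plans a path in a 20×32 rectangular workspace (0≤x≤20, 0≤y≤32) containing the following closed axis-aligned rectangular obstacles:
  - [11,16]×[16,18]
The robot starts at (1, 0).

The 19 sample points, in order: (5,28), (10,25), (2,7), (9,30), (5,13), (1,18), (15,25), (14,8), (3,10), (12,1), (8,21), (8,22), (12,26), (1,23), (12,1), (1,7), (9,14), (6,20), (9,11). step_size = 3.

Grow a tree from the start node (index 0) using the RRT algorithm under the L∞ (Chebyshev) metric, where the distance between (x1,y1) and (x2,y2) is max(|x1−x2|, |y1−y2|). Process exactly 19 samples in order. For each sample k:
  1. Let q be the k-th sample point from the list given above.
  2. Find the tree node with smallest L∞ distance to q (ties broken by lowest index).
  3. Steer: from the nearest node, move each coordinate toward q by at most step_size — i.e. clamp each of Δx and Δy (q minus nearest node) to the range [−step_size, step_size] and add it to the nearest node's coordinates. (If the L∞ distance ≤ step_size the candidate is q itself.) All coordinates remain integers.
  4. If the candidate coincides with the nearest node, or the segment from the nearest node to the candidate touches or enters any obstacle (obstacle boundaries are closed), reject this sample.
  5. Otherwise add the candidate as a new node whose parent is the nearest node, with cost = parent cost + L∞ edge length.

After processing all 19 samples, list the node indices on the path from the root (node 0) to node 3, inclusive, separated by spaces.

Path: 0 1 3

1. q=(5,28) nearest=0 d=28 new=(4,3) → add node 1 parent=0 cost=3
2. q=(10,25) nearest=1 d=22 new=(7,6) → add node 2 parent=1 cost=6
3. q=(2,7) nearest=1 d=4 new=(2,6) → add node 3 parent=1 cost=6
4. q=(9,30) nearest=2 d=24 new=(9,9) → add node 4 parent=2 cost=9
5. q=(5,13) nearest=4 d=4 new=(6,12) → add node 5 parent=4 cost=12
6. q=(1,18) nearest=5 d=6 new=(3,15) → add node 6 parent=5 cost=15
7. q=(15,25) nearest=6 d=12 new=(6,18) → add node 7 parent=6 cost=18
8. q=(14,8) nearest=4 d=5 new=(12,8) → add node 8 parent=4 cost=12
9. q=(3,10) nearest=5 d=3 new=(3,10) → add node 9 parent=5 cost=15
10. q=(12,1) nearest=2 d=5 new=(10,3) → add node 10 parent=2 cost=9
11. q=(8,21) nearest=7 d=3 new=(8,21) → add node 11 parent=7 cost=21
12. q=(8,22) nearest=11 d=1 new=(8,22) → add node 12 parent=11 cost=22
13. q=(12,26) nearest=12 d=4 new=(11,25) → add node 13 parent=12 cost=25
14. q=(1,23) nearest=7 d=5 new=(3,21) → add node 14 parent=7 cost=21
15. q=(12,1) nearest=10 d=2 new=(12,1) → add node 15 parent=10 cost=11
16. q=(1,7) nearest=3 d=1 new=(1,7) → add node 16 parent=3 cost=7
17. q=(9,14) nearest=5 d=3 new=(9,14) → add node 17 parent=5 cost=15
18. q=(6,20) nearest=7 d=2 new=(6,20) → add node 18 parent=7 cost=20
19. q=(9,11) nearest=4 d=2 new=(9,11) → add node 19 parent=4 cost=11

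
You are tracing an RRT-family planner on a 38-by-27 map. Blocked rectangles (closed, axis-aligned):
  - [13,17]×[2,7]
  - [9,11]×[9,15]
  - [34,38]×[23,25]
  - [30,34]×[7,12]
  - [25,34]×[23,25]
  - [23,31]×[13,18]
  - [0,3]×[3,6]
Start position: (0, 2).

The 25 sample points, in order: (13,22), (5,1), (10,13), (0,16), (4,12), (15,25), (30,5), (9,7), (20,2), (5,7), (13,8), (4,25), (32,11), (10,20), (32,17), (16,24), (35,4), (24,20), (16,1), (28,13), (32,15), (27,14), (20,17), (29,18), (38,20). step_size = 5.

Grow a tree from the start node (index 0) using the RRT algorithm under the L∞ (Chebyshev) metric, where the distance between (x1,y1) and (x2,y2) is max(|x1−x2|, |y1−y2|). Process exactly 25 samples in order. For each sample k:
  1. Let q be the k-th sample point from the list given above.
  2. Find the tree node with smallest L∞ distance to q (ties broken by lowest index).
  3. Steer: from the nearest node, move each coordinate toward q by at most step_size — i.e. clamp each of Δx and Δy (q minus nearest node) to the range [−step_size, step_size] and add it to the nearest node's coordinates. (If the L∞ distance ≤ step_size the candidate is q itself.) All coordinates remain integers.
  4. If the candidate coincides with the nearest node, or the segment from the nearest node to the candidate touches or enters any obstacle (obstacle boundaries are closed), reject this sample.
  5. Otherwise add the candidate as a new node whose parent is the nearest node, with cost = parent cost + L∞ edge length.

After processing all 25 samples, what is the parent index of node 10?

Parent of node 10: 8

1. q=(13,22) nearest=0 d=20 new=(5,7) → blocked by [0,3]×[3,6], reject
2. q=(5,1) nearest=0 d=5 new=(5,1) → add node 1 parent=0 cost=5
3. q=(10,13) nearest=0 d=11 new=(5,7) → blocked by [0,3]×[3,6], reject
4. q=(0,16) nearest=0 d=14 new=(0,7) → blocked by [0,3]×[3,6], reject
5. q=(4,12) nearest=0 d=10 new=(4,7) → blocked by [0,3]×[3,6], reject
6. q=(15,25) nearest=0 d=23 new=(5,7) → blocked by [0,3]×[3,6], reject
7. q=(30,5) nearest=1 d=25 new=(10,5) → add node 2 parent=1 cost=10
8. q=(9,7) nearest=2 d=2 new=(9,7) → add node 3 parent=2 cost=12
9. q=(20,2) nearest=2 d=10 new=(15,2) → blocked by [13,17]×[2,7], reject
10. q=(5,7) nearest=3 d=4 new=(5,7) → add node 4 parent=3 cost=16
11. q=(13,8) nearest=2 d=3 new=(13,8) → add node 5 parent=2 cost=13
12. q=(4,25) nearest=5 d=17 new=(8,13) → blocked by [9,11]×[9,15], reject
13. q=(32,11) nearest=5 d=19 new=(18,11) → add node 6 parent=5 cost=18
14. q=(10,20) nearest=6 d=9 new=(13,16) → add node 7 parent=6 cost=23
15. q=(32,17) nearest=6 d=14 new=(23,16) → blocked by [23,31]×[13,18], reject
16. q=(16,24) nearest=7 d=8 new=(16,21) → add node 8 parent=7 cost=28
17. q=(35,4) nearest=6 d=17 new=(23,6) → add node 9 parent=6 cost=23
18. q=(24,20) nearest=8 d=8 new=(21,20) → add node 10 parent=8 cost=33
19. q=(16,1) nearest=2 d=6 new=(15,1) → blocked by [13,17]×[2,7], reject
20. q=(28,13) nearest=9 d=7 new=(28,11) → add node 11 parent=9 cost=28
21. q=(32,15) nearest=11 d=4 new=(32,15) → blocked by [23,31]×[13,18], reject
22. q=(27,14) nearest=11 d=3 new=(27,14) → blocked by [23,31]×[13,18], reject
23. q=(20,17) nearest=10 d=3 new=(20,17) → add node 12 parent=10 cost=36
24. q=(29,18) nearest=11 d=7 new=(29,16) → blocked by [23,31]×[13,18], reject
25. q=(38,20) nearest=11 d=10 new=(33,16) → blocked by [23,31]×[13,18], reject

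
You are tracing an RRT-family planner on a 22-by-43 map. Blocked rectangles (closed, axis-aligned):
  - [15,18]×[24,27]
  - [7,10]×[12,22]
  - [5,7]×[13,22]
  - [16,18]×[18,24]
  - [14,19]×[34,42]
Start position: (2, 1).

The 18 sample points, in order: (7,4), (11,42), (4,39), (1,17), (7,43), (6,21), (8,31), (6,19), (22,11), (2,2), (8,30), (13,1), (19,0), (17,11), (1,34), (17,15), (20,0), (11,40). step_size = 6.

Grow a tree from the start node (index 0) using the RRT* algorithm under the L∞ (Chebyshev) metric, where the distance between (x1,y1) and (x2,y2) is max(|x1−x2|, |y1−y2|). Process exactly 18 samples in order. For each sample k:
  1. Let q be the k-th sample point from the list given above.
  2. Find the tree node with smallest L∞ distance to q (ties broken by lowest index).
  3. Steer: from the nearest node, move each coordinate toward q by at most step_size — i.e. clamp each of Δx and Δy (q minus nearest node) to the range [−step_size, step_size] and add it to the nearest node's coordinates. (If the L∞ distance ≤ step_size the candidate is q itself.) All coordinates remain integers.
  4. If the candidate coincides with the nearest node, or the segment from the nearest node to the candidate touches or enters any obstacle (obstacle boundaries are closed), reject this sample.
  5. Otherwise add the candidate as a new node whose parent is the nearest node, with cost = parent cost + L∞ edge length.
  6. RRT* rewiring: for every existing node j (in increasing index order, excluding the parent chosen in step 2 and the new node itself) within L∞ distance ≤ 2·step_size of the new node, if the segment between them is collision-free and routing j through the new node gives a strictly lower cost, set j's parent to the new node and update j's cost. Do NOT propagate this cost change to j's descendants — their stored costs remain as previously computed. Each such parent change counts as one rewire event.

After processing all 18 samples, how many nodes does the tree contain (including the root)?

1. q=(7,4) nearest=0 d=5 new=(7,4) → add node 1 parent=0 cost=5
2. q=(11,42) nearest=1 d=38 new=(11,10) → add node 2 parent=1 cost=11
3. q=(4,39) nearest=2 d=29 new=(5,16) → blocked by [7,10]×[12,22], reject
4. q=(1,17) nearest=2 d=10 new=(5,16) → blocked by [7,10]×[12,22], reject
5. q=(7,43) nearest=2 d=33 new=(7,16) → blocked by [7,10]×[12,22], reject
6. q=(6,21) nearest=2 d=11 new=(6,16) → blocked by [7,10]×[12,22], reject
7. q=(8,31) nearest=2 d=21 new=(8,16) → blocked by [7,10]×[12,22], reject
8. q=(6,19) nearest=2 d=9 new=(6,16) → blocked by [7,10]×[12,22], reject
9. q=(22,11) nearest=2 d=11 new=(17,11) → add node 3 parent=2 cost=17
10. q=(2,2) nearest=0 d=1 new=(2,2) → add node 4 parent=0 cost=1; rewire 2→4 (10<11)
11. q=(8,30) nearest=3 d=19 new=(11,17) → add node 5 parent=3 cost=23
12. q=(13,1) nearest=1 d=6 new=(13,1) → add node 6 parent=1 cost=11
13. q=(19,0) nearest=6 d=6 new=(19,0) → add node 7 parent=6 cost=17
14. q=(17,11) nearest=3 d=0 → coincident, reject
15. q=(1,34) nearest=5 d=17 new=(5,23) → blocked by [7,10]×[12,22], reject
16. q=(17,15) nearest=3 d=4 new=(17,15) → add node 8 parent=3 cost=21
17. q=(20,0) nearest=7 d=1 new=(20,0) → add node 9 parent=7 cost=18
18. q=(11,40) nearest=5 d=23 new=(11,23) → add node 10 parent=5 cost=29

Node count: 11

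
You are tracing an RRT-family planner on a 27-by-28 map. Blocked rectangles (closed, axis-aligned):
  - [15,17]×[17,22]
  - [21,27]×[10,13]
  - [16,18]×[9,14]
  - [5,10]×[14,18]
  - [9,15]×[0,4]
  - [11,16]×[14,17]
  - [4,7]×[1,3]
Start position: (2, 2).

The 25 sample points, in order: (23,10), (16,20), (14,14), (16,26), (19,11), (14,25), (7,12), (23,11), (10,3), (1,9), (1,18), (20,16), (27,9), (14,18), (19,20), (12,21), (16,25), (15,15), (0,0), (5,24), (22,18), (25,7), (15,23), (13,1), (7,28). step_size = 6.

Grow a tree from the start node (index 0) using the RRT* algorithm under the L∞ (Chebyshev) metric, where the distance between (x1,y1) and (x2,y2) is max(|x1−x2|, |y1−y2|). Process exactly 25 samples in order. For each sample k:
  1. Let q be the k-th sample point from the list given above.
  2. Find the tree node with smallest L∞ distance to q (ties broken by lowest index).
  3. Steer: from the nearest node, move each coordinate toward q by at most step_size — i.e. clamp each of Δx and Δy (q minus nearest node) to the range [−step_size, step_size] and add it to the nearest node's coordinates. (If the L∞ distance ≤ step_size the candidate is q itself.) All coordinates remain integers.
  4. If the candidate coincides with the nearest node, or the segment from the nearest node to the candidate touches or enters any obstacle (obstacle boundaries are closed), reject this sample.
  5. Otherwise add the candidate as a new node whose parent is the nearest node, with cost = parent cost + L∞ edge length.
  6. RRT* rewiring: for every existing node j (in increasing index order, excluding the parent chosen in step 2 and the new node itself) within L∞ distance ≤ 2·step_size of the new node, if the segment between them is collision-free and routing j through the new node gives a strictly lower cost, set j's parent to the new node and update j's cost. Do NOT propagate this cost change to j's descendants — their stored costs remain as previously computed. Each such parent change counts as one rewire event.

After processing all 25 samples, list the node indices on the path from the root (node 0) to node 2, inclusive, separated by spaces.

Path: 0 1 2

1. q=(23,10) nearest=0 d=21 new=(8,8) → add node 1 parent=0 cost=6
2. q=(16,20) nearest=1 d=12 new=(14,14) → blocked by [11,16]×[14,17], reject
3. q=(14,14) nearest=1 d=6 new=(14,14) → blocked by [11,16]×[14,17], reject
4. q=(16,26) nearest=1 d=18 new=(14,14) → blocked by [11,16]×[14,17], reject
5. q=(19,11) nearest=1 d=11 new=(14,11) → add node 2 parent=1 cost=12
6. q=(14,25) nearest=2 d=14 new=(14,17) → blocked by [11,16]×[14,17], reject
7. q=(7,12) nearest=1 d=4 new=(7,12) → add node 3 parent=1 cost=10
8. q=(23,11) nearest=2 d=9 new=(20,11) → blocked by [16,18]×[9,14], reject
9. q=(10,3) nearest=1 d=5 new=(10,3) → blocked by [9,15]×[0,4], reject
10. q=(1,9) nearest=3 d=6 new=(1,9) → add node 4 parent=3 cost=16
11. q=(1,18) nearest=3 d=6 new=(1,18) → blocked by [5,10]×[14,18], reject
12. q=(20,16) nearest=2 d=6 new=(20,16) → blocked by [16,18]×[9,14], reject
13. q=(27,9) nearest=2 d=13 new=(20,9) → blocked by [16,18]×[9,14], reject
14. q=(14,18) nearest=2 d=7 new=(14,17) → blocked by [11,16]×[14,17], reject
15. q=(19,20) nearest=2 d=9 new=(19,17) → blocked by [16,18]×[9,14], reject
16. q=(12,21) nearest=3 d=9 new=(12,18) → blocked by [5,10]×[14,18], reject
17. q=(16,25) nearest=3 d=13 new=(13,18) → blocked by [5,10]×[14,18], reject
18. q=(15,15) nearest=2 d=4 new=(15,15) → blocked by [11,16]×[14,17], reject
19. q=(0,0) nearest=0 d=2 new=(0,0) → add node 5 parent=0 cost=2; rewire 4→5 (11<16)
20. q=(5,24) nearest=3 d=12 new=(5,18) → blocked by [5,10]×[14,18], reject
21. q=(22,18) nearest=2 d=8 new=(20,17) → blocked by [16,18]×[9,14], reject
22. q=(25,7) nearest=2 d=11 new=(20,7) → blocked by [16,18]×[9,14], reject
23. q=(15,23) nearest=3 d=11 new=(13,18) → blocked by [5,10]×[14,18], reject
24. q=(13,1) nearest=1 d=7 new=(13,2) → blocked by [9,15]×[0,4], reject
25. q=(7,28) nearest=3 d=16 new=(7,18) → blocked by [5,10]×[14,18], reject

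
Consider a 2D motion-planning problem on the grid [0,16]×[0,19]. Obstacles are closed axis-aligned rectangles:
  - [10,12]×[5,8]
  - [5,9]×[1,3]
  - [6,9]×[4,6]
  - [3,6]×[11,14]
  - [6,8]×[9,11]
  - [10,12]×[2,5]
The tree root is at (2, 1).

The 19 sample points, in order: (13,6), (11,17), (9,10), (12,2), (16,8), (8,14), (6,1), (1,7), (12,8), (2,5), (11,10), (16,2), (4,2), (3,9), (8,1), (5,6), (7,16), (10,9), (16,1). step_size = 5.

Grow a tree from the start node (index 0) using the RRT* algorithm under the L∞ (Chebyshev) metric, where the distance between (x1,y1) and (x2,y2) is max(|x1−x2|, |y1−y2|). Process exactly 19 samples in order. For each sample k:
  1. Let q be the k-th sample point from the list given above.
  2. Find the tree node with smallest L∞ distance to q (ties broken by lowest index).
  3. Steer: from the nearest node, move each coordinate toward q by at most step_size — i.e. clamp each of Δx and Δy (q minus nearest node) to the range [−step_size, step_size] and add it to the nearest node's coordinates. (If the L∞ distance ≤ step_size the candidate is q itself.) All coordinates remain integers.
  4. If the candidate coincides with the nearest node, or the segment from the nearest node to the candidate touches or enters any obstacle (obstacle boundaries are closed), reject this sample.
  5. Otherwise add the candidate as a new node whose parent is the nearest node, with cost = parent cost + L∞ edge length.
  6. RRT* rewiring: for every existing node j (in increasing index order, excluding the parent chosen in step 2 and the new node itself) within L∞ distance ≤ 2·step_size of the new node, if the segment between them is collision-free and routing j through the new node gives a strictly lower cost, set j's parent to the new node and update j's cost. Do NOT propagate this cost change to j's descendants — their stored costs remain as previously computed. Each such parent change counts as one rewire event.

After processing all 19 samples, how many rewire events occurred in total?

1. q=(13,6) nearest=0 d=11 new=(7,6) → blocked by [6,9]×[4,6], reject
2. q=(11,17) nearest=0 d=16 new=(7,6) → blocked by [6,9]×[4,6], reject
3. q=(9,10) nearest=0 d=9 new=(7,6) → blocked by [6,9]×[4,6], reject
4. q=(12,2) nearest=0 d=10 new=(7,2) → blocked by [5,9]×[1,3], reject
5. q=(16,8) nearest=0 d=14 new=(7,6) → blocked by [6,9]×[4,6], reject
6. q=(8,14) nearest=0 d=13 new=(7,6) → blocked by [6,9]×[4,6], reject
7. q=(6,1) nearest=0 d=4 new=(6,1) → blocked by [5,9]×[1,3], reject
8. q=(1,7) nearest=0 d=6 new=(1,6) → add node 1 parent=0 cost=5
9. q=(12,8) nearest=0 d=10 new=(7,6) → blocked by [6,9]×[4,6], reject
10. q=(2,5) nearest=1 d=1 new=(2,5) → add node 2 parent=1 cost=6
11. q=(11,10) nearest=0 d=9 new=(7,6) → blocked by [6,9]×[4,6], reject
12. q=(16,2) nearest=0 d=14 new=(7,2) → blocked by [5,9]×[1,3], reject
13. q=(4,2) nearest=0 d=2 new=(4,2) → add node 3 parent=0 cost=2; rewire 2→3 (5<6)
14. q=(3,9) nearest=1 d=3 new=(3,9) → add node 4 parent=1 cost=8
15. q=(8,1) nearest=3 d=4 new=(8,1) → blocked by [5,9]×[1,3], reject
16. q=(5,6) nearest=2 d=3 new=(5,6) → add node 5 parent=2 cost=8
17. q=(7,16) nearest=4 d=7 new=(7,14) → blocked by [3,6]×[11,14], reject
18. q=(10,9) nearest=5 d=5 new=(10,9) → add node 6 parent=5 cost=13
19. q=(16,1) nearest=6 d=8 new=(15,4) → blocked by [10,12]×[5,8], reject

Rewire events: 1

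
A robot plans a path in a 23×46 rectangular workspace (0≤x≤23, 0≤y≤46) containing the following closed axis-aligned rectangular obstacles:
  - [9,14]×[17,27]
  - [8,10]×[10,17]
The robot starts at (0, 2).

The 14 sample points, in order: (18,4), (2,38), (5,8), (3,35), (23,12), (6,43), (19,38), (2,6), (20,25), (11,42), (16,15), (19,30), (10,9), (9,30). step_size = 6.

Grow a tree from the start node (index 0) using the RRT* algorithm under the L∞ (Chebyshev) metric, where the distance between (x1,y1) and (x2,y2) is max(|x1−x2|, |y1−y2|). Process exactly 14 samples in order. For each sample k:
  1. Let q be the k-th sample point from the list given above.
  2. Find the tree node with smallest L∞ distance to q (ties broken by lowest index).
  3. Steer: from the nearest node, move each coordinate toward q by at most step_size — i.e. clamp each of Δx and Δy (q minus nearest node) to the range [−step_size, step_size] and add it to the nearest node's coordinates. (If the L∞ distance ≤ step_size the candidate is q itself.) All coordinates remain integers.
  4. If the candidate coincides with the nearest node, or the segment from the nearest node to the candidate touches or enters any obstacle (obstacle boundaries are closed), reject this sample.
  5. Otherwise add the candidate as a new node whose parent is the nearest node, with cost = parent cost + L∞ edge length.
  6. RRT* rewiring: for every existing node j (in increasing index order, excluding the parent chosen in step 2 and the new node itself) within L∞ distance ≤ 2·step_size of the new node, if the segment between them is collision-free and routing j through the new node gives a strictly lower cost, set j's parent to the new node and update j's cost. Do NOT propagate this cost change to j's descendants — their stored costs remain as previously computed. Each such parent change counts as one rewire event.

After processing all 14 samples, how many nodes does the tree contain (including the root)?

Node count: 11

1. q=(18,4) nearest=0 d=18 new=(6,4) → add node 1 parent=0 cost=6
2. q=(2,38) nearest=1 d=34 new=(2,10) → add node 2 parent=1 cost=12
3. q=(5,8) nearest=2 d=3 new=(5,8) → add node 3 parent=2 cost=15
4. q=(3,35) nearest=2 d=25 new=(3,16) → add node 4 parent=2 cost=18
5. q=(23,12) nearest=1 d=17 new=(12,10) → add node 5 parent=1 cost=12
6. q=(6,43) nearest=4 d=27 new=(6,22) → add node 6 parent=4 cost=24
7. q=(19,38) nearest=6 d=16 new=(12,28) → blocked by [9,14]×[17,27], reject
8. q=(2,6) nearest=3 d=3 new=(2,6) → add node 7 parent=3 cost=18
9. q=(20,25) nearest=6 d=14 new=(12,25) → blocked by [9,14]×[17,27], reject
10. q=(11,42) nearest=6 d=20 new=(11,28) → blocked by [9,14]×[17,27], reject
11. q=(16,15) nearest=5 d=5 new=(16,15) → add node 8 parent=5 cost=17
12. q=(19,30) nearest=6 d=13 new=(12,28) → blocked by [9,14]×[17,27], reject
13. q=(10,9) nearest=5 d=2 new=(10,9) → add node 9 parent=5 cost=14
14. q=(9,30) nearest=6 d=8 new=(9,28) → add node 10 parent=6 cost=30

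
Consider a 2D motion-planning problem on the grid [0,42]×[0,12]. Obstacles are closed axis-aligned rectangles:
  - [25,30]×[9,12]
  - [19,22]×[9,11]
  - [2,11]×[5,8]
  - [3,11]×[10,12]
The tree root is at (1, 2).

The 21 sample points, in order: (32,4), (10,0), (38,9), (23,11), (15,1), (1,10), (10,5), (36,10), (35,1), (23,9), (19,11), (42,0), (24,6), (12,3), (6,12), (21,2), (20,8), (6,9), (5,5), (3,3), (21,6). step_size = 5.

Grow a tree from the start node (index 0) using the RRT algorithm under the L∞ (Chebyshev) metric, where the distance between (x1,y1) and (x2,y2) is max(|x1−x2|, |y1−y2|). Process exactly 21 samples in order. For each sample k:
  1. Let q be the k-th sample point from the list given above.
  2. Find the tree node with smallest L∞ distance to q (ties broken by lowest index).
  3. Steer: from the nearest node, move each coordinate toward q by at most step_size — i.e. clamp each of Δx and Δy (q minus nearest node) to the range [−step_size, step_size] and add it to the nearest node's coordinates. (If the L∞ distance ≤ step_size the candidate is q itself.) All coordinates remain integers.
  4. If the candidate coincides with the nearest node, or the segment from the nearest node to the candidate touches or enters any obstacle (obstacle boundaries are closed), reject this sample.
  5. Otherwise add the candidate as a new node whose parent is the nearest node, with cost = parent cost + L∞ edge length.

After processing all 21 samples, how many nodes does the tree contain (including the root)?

1. q=(32,4) nearest=0 d=31 new=(6,4) → add node 1 parent=0 cost=5
2. q=(10,0) nearest=1 d=4 new=(10,0) → add node 2 parent=1 cost=9
3. q=(38,9) nearest=2 d=28 new=(15,5) → add node 3 parent=2 cost=14
4. q=(23,11) nearest=3 d=8 new=(20,10) → blocked by [19,22]×[9,11], reject
5. q=(15,1) nearest=3 d=4 new=(15,1) → add node 4 parent=3 cost=18
6. q=(1,10) nearest=1 d=6 new=(1,9) → blocked by [2,11]×[5,8], reject
7. q=(10,5) nearest=1 d=4 new=(10,5) → blocked by [2,11]×[5,8], reject
8. q=(36,10) nearest=3 d=21 new=(20,10) → blocked by [19,22]×[9,11], reject
9. q=(35,1) nearest=3 d=20 new=(20,1) → add node 5 parent=3 cost=19
10. q=(23,9) nearest=3 d=8 new=(20,9) → blocked by [19,22]×[9,11], reject
11. q=(19,11) nearest=3 d=6 new=(19,10) → blocked by [19,22]×[9,11], reject
12. q=(42,0) nearest=5 d=22 new=(25,0) → add node 6 parent=5 cost=24
13. q=(24,6) nearest=5 d=5 new=(24,6) → add node 7 parent=5 cost=24
14. q=(12,3) nearest=2 d=3 new=(12,3) → add node 8 parent=2 cost=12
15. q=(6,12) nearest=1 d=8 new=(6,9) → blocked by [2,11]×[5,8], reject
16. q=(21,2) nearest=5 d=1 new=(21,2) → add node 9 parent=5 cost=20
17. q=(20,8) nearest=7 d=4 new=(20,8) → add node 10 parent=7 cost=28
18. q=(6,9) nearest=1 d=5 new=(6,9) → blocked by [2,11]×[5,8], reject
19. q=(5,5) nearest=1 d=1 new=(5,5) → blocked by [2,11]×[5,8], reject
20. q=(3,3) nearest=0 d=2 new=(3,3) → add node 11 parent=0 cost=2
21. q=(21,6) nearest=10 d=2 new=(21,6) → add node 12 parent=10 cost=30

Node count: 13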